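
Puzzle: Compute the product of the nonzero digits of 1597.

1×5×9×7 = 315

315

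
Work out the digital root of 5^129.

The digital root of n equals n mod 9 (or 9 when 9 | n), so we need 5^129 mod 9.
5^129 ≡ 8 (mod 9), so the digital root is 8.

8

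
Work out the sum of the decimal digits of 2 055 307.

22

2+0+5+5+3+0+7 = 22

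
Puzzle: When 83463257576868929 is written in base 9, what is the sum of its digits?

73

83463257576868929 in base 9 is 500333774437381618.
Digit sum: 5+0+0+3+3+3+7+7+4+4+3+7+3+8+1+6+1+8 = 73.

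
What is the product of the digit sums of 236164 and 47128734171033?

1122

S(236164) = 2+3+6+1+6+4 = 22.
S(47128734171033) = 4+7+1+2+8+7+3+4+1+7+1+0+3+3 = 51.
22 · 51 = 1122.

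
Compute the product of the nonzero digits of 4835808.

4×8×3×5×8×8 = 30720

30720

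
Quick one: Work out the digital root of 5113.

1

5+1+1+3 = 10
1+0 = 1
(Equivalently, 5113 mod 9 = 1.)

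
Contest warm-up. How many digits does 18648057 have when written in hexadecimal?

18648057 in base 16 is 11C8BF9, which has 7 digits.

7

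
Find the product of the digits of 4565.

4×5×6×5 = 600

600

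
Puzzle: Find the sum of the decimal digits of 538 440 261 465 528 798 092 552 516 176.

5+3+8+4+4+0+2+6+1+4+6+5+5+2+8+7+9+8+0+9+2+5+5+2+5+1+6+1+7+6 = 136

136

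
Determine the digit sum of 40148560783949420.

4+0+1+4+8+5+6+0+7+8+3+9+4+9+4+2+0 = 74

74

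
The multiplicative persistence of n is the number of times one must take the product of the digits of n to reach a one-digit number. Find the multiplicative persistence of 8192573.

2

8192573 → 15120 → 0 (2 steps)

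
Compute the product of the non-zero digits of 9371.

9×3×7×1 = 189

189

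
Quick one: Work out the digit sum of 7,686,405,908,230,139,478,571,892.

122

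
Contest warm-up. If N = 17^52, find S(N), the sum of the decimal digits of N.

17^52 = 9623740671590430512036973218231244061509899995368999956333424961
Sum of its 64 digits: 298.

298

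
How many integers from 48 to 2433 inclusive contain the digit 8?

617

The integers in [48, 2433] that contain the digit 8: 48, 58, 68, 78, 80, 81, …, 2418, 2428.
617 qualify.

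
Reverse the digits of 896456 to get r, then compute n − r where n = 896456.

Reverse of 896456 is 654698.
896456 − 654698 = 241758

241758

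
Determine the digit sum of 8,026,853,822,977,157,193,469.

112

8+0+2+6+8+5+3+8+2+2+9+7+7+1+5+7+1+9+3+4+6+9 = 112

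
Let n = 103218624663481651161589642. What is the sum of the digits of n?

109

1+0+3+2+1+8+6+2+4+6+6+3+4+8+1+6+5+1+1+6+1+5+8+9+6+4+2 = 109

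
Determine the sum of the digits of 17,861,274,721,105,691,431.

76

1+7+8+6+1+2+7+4+7+2+1+1+0+5+6+9+1+4+3+1 = 76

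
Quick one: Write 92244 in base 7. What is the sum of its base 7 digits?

92244 in base 7 is 532635.
Digit sum: 5+3+2+6+3+5 = 24.

24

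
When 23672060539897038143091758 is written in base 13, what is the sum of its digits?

134

23672060539897038143091758 in base 13 is 74A759A80C312786204B918.
Digit sum: 7+4+10+7+5+9+10+8+0+12+3+1+2+7+8+6+2+0+4+11+9+1+8 = 134.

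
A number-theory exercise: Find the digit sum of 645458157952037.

71

6+4+5+4+5+8+1+5+7+9+5+2+0+3+7 = 71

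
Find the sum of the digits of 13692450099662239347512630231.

1+3+6+9+2+4+5+0+0+9+9+6+6+2+2+3+9+3+4+7+5+1+2+6+3+0+2+3+1 = 113

113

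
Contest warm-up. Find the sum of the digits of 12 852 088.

1+2+8+5+2+0+8+8 = 34

34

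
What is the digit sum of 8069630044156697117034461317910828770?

8+0+6+9+6+3+0+0+4+4+1+5+6+6+9+7+1+1+7+0+3+4+4+6+1+3+1+7+9+1+0+8+2+8+7+7+0 = 154

154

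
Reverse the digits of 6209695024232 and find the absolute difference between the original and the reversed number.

Reverse of 6209695024232 is 2324205969026.
|6209695024232 − 2324205969026| = 3885489055206

3885489055206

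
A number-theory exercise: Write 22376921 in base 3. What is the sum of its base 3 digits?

22376921 in base 3 is 1120002212100212.
Digit sum: 1+1+2+0+0+0+2+2+1+2+1+0+0+2+1+2 = 17.

17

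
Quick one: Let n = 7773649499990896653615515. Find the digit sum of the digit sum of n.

First digit sum: 143.
1+4+3 = 8.

8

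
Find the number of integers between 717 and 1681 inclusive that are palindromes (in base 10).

36

The integers in [717, 1681] that are palindromes (in base 10): 717, 727, 737, 747, 757, 767, …, 1551, 1661.
36 qualify.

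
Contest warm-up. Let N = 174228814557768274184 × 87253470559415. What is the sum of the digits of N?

148

174228814557768274184 × 87253470559415 = 15202068741618009674299357582642360
Sum of its 35 digits: 148.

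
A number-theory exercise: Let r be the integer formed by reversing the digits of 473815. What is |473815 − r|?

44559

Reverse of 473815 is 518374.
|473815 − 518374| = 44559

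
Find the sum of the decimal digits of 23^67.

23^67 = 17209371632473416951512407430343972791444899258744425424119111408989634907925837174600928647
Sum of its 92 digits: 410.

410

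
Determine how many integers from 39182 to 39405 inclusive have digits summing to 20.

The integers in [39182, 39405] that have digits summing to 20: 39206, 39215, 39224, 39233, 39242, 39251, …, 39350, 39404.
14 qualify.

14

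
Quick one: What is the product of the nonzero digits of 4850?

4×8×5 = 160

160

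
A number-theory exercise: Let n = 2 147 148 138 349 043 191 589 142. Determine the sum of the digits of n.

2+1+4+7+1+4+8+1+3+8+3+4+9+0+4+3+1+9+1+5+8+9+1+4+2 = 102

102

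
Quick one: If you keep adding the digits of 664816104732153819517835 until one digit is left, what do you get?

6+6+4+8+1+6+1+0+4+7+3+2+1+5+3+8+1+9+5+1+7+8+3+5 = 104
1+0+4 = 5

5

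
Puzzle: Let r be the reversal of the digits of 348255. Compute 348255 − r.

-204588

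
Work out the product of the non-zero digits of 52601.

5×2×6×1 = 60

60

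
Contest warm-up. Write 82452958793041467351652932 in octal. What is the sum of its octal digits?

98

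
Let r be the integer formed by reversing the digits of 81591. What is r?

Reversing 81591 gives 19518.

19518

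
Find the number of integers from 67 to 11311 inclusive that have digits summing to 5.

The integers in [67, 11311] that have digits summing to 5: 104, 113, 122, 131, 140, 203, …, 11210, 11300.
75 qualify.

75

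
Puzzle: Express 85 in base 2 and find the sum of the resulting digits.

4

85 in base 2 is 1010101.
Digit sum: 1+0+1+0+1+0+1 = 4.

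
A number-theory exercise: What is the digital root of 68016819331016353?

6+8+0+1+6+8+1+9+3+3+1+0+1+6+3+5+3 = 64
6+4 = 10
1+0 = 1
(Equivalently, 68016819331016353 mod 9 = 1.)

1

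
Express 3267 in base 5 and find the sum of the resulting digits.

7

3267 in base 5 is 101032.
Digit sum: 1+0+1+0+3+2 = 7.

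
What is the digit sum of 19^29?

145

19^29 = 12129821994589221844500501021364910179
Sum of its 38 digits: 145.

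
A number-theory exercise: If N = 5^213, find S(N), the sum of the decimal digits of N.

5^213 = 75964541966078389979785938156495657233767726668959559730238239926632065845158489272264951454171308800744221063905303736873975140042603015899658203125
Sum of its 149 digits: 710.

710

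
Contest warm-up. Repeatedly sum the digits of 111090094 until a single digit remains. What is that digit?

1+1+1+0+9+0+0+9+4 = 25
2+5 = 7
(Equivalently, 111090094 mod 9 = 7.)

7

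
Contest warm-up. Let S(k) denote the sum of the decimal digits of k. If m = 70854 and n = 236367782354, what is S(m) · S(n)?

S(70854) = 7+0+8+5+4 = 24.
S(236367782354) = 2+3+6+3+6+7+7+8+2+3+5+4 = 56.
24 · 56 = 1344.

1344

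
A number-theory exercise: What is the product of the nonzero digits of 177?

49

1×7×7 = 49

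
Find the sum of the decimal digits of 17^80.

442

17^80 = 272843561753653169767435615050624325866274580142388791900214521038955085904188409449281578168966401
Sum of its 99 digits: 442.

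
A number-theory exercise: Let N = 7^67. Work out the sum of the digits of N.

7^67 = 418377847259091645147530834859099334519176045887014771543
Sum of its 57 digits: 268.

268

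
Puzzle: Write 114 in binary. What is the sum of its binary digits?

114 in base 2 is 1110010.
Digit sum: 1+1+1+0+0+1+0 = 4.

4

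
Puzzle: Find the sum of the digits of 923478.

33

9+2+3+4+7+8 = 33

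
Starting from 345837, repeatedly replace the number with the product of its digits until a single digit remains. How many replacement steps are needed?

2

345837 → 10080 → 0 (2 steps)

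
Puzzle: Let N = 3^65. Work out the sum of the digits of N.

135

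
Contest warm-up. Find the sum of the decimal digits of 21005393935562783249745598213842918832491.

2+1+0+0+5+3+9+3+9+3+5+5+6+2+7+8+3+2+4+9+7+4+5+5+9+8+2+1+3+8+4+2+9+1+8+8+3+2+4+9+1 = 189

189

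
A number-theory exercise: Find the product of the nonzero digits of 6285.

6×2×8×5 = 480

480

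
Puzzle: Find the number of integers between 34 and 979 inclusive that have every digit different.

The integers in [34, 979] that have every digit different: 34, 35, 36, 37, 38, 39, …, 976, 978.
700 qualify.

700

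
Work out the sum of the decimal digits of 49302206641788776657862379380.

144

4+9+3+0+2+2+0+6+6+4+1+7+8+8+7+7+6+6+5+7+8+6+2+3+7+9+3+8+0 = 144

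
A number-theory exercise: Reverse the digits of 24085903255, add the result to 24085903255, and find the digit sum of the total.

Reversal of 24085903255 is 55230958042; 24085903255 + 55230958042 = 79316861297.
Digit sum of 79316861297: 7+9+3+1+6+8+6+1+2+9+7 = 59.

59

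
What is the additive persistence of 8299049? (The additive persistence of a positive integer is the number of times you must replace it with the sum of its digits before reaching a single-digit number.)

2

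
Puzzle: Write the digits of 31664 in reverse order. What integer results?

Reversing 31664 gives 46613.

46613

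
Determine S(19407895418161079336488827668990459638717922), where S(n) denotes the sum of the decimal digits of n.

230

1+9+4+0+7+8+9+5+4+1+8+1+6+1+0+7+9+3+3+6+4+8+8+8+2+7+6+6+8+9+9+0+4+5+9+6+3+8+7+1+7+9+2+2 = 230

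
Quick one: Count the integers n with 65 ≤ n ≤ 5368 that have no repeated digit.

The integers in [65, 5368] that have no repeated digit: 65, 67, 68, 69, 70, 71, …, 5367, 5368.
2897 qualify.

2897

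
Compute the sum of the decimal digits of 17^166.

928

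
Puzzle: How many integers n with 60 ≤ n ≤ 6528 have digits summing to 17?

The integers in [60, 6528] that have digits summing to 17: 89, 98, 179, 188, 197, 269, …, 6515, 6524.
475 qualify.

475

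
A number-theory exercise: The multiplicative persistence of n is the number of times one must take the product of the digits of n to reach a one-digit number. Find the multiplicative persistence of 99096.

99096 → 0 (1 step)

1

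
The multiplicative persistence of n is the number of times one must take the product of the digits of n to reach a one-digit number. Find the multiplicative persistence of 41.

1

41 → 4 (1 step)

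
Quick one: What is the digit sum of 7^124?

502

7^124 = 619664992585427611791050679609026893099690427802915014534984716820652776102999166869953170315965558474401
Sum of its 105 digits: 502.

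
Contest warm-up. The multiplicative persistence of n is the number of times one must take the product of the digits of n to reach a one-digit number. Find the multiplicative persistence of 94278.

2

94278 → 4032 → 0 (2 steps)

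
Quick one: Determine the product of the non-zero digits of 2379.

378

2×3×7×9 = 378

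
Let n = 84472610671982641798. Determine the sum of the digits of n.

100

8+4+4+7+2+6+1+0+6+7+1+9+8+2+6+4+1+7+9+8 = 100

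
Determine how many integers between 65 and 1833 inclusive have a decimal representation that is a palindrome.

102

The integers in [65, 1833] that have a decimal representation that is a palindrome: 66, 77, 88, 99, 101, 111, …, 1661, 1771.
102 qualify.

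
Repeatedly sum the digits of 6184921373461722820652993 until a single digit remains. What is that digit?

2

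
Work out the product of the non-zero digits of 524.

40

5×2×4 = 40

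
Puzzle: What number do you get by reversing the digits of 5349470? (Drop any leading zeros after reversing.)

Reversing 5349470 gives 749435.

749435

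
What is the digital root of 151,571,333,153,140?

1+5+1+5+7+1+3+3+3+1+5+3+1+4+0 = 43
4+3 = 7

7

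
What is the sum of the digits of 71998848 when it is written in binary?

10

71998848 in base 2 is 100010010101001110110000000.
Digit sum: 1+0+0+0+1+0+0+1+0+1+0+1+0+0+1+1+1+0+1+1+0+0+0+0+0+0+0 = 10.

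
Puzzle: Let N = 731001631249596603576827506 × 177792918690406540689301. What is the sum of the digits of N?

214

731001631249596603576827506 × 177792918690406540689301 = 129966913587314073942083422367609799036400016713306
Sum of its 51 digits: 214.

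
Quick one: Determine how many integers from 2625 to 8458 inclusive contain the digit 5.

The integers in [2625, 8458] that contain the digit 5: 2625, 2635, 2645, 2650, 2651, 2652, …, 8457, 8458.
2248 qualify.

2248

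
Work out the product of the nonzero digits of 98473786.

9×8×4×7×3×7×8×6 = 2032128

2032128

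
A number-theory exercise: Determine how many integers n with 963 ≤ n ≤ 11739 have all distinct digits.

The integers in [963, 11739] that have all distinct digits: 963, 964, 965, 967, 968, 970, …, 10986, 10987.
4893 qualify.

4893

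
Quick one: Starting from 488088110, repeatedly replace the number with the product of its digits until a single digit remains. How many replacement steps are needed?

1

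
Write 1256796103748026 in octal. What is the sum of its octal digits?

65

1256796103748026 in base 8 is 43560624524324672.
Digit sum: 4+3+5+6+0+6+2+4+5+2+4+3+2+4+6+7+2 = 65.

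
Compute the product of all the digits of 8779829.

8×7×7×9×8×2×9 = 508032

508032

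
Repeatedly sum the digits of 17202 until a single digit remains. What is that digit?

3

1+7+2+0+2 = 12
1+2 = 3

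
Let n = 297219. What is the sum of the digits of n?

2+9+7+2+1+9 = 30

30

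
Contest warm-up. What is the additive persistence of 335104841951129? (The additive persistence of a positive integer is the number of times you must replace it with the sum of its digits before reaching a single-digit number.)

335104841951129 → 56 → 11 → 2 (3 steps)

3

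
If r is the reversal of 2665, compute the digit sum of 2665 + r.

Reversal of 2665 is 5662; 2665 + 5662 = 8327.
Digit sum of 8327: 8+3+2+7 = 20.

20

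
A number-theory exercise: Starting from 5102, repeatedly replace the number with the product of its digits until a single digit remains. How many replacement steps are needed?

5102 → 0 (1 step)

1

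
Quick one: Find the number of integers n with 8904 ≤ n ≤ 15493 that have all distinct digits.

2066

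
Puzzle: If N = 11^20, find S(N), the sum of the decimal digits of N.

11^20 = 672749994932560009201
Sum of its 21 digits: 94.

94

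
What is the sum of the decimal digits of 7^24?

7^24 = 191581231380566414401
Sum of its 21 digits: 73.

73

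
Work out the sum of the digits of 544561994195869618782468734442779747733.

5+4+4+5+6+1+9+9+4+1+9+5+8+6+9+6+1+8+7+8+2+4+6+8+7+3+4+4+4+2+7+7+9+7+4+7+7+3+3 = 213

213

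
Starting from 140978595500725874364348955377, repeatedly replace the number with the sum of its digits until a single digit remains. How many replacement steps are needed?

140978595500725874364348955377 → 150 → 6 (2 steps)

2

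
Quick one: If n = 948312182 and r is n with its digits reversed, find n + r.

Reverse of 948312182 is 281213849.
948312182 + 281213849 = 1229526031

1229526031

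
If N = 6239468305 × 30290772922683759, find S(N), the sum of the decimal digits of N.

153

6239468305 × 30290772922683759 = 188998317585037529818758495
Sum of its 27 digits: 153.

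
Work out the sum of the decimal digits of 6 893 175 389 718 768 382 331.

116

6+8+9+3+1+7+5+3+8+9+7+1+8+7+6+8+3+8+2+3+3+1 = 116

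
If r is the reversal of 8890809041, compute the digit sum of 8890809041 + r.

49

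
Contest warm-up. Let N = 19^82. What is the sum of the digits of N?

487

19^82 = 720767636778686895556514077219780327121556776532540503199079025625101993380535025429687491694437555246761
Sum of its 105 digits: 487.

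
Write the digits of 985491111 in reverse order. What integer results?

Reversing 985491111 gives 111194589.

111194589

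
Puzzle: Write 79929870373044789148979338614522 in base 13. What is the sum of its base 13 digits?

79929870373044789148979338614522 in base 13 is 520436AC6801B9C61AC6761822C57.
Digit sum: 5+2+0+4+3+6+10+12+6+8+0+1+11+9+12+6+1+10+12+6+7+6+1+8+2+2+12+5+7 = 174.

174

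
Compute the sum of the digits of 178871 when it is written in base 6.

178871 in base 6 is 3500035.
Digit sum: 3+5+0+0+0+3+5 = 16.

16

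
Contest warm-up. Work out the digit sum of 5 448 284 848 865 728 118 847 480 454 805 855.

5+4+4+8+2+8+4+8+4+8+8+6+5+7+2+8+1+1+8+8+4+7+4+8+0+4+5+4+8+0+5+8+5+5 = 176

176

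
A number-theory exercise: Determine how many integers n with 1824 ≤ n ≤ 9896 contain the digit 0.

The integers in [1824, 9896] that contain the digit 0: 1830, 1840, 1850, 1860, 1870, 1880, …, 9880, 9890.
2175 qualify.

2175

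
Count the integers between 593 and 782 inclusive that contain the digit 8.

The integers in [593, 782] that contain the digit 8: 598, 608, 618, 628, 638, 648, …, 781, 782.
31 qualify.

31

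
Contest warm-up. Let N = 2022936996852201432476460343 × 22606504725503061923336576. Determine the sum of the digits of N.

2022936996852201432476460343 × 22606504725503061923336576 = 45731534778734264386356054637362110016720016705405568
Sum of its 53 digits: 212.

212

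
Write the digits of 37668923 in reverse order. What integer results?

32986673

Reversing 37668923 gives 32986673.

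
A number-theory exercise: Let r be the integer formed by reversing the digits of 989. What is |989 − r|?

Reverse of 989 is 989.
|989 − 989| = 0

0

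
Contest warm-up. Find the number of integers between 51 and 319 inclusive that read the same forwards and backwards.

The integers in [51, 319] that read the same forwards and backwards: 55, 66, 77, 88, 99, 101, …, 303, 313.
27 qualify.

27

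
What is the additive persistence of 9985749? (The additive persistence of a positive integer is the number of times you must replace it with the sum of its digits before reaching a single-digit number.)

9985749 → 51 → 6 (2 steps)

2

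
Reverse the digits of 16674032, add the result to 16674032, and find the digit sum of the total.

40

Reversal of 16674032 is 23047661; 16674032 + 23047661 = 39721693.
Digit sum of 39721693: 3+9+7+2+1+6+9+3 = 40.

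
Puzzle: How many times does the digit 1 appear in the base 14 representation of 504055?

1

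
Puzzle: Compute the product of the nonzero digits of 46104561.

2880

4×6×1×4×5×6×1 = 2880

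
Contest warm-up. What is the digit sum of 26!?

81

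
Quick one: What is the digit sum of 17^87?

566

17^87 = 111958265066587594584613248892812013697486686669259967918407174978455411256525677075398863589199442767925873
Sum of its 108 digits: 566.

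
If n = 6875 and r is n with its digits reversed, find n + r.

12661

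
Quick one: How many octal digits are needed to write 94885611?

9

94885611 in base 8 is 551753353, which has 9 digits.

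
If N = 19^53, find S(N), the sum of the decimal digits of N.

280

19^53 = 59421122346247241412351458018431280568286198035505372938424006857859
Sum of its 68 digits: 280.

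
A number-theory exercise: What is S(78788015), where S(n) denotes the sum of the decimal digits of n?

7+8+7+8+8+0+1+5 = 44

44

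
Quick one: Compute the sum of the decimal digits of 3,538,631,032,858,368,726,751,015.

106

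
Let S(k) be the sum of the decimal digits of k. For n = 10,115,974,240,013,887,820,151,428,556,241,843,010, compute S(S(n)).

5

First digit sum: 131.
1+3+1 = 5.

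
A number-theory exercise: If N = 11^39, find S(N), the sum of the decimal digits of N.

11^39 = 41144777789250865278081232758997200423491
Sum of its 41 digits: 188.

188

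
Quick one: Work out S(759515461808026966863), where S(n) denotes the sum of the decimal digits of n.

7+5+9+5+1+5+4+6+1+8+0+8+0+2+6+9+6+6+8+6+3 = 105

105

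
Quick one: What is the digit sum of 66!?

351

66! = 544344939077443064003729240247842752644293064388798874532860126869671081148416000000000000000
Sum of its 93 digits: 351.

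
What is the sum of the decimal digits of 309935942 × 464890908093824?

309935942 × 464890908093824 = 144086401527294765822208
Sum of its 24 digits: 97.

97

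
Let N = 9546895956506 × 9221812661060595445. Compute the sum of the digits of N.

9546895956506 × 9221812661060595445 = 88039686005535234531319181715170
Sum of its 32 digits: 128.

128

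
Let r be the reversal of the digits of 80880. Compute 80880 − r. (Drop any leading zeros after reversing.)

72072

Reverse of 80880 is 8808.
80880 − 8808 = 72072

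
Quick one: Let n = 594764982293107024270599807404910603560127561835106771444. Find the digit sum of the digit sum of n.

First digit sum: 239.
2+3+9 = 14.

14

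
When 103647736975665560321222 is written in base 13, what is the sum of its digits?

134

103647736975665560321222 in base 13 is 55B8A8A291988B6510467.
Digit sum: 5+5+11+8+10+8+10+2+9+1+9+8+8+11+6+5+1+0+4+6+7 = 134.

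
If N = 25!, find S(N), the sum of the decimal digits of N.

25! = 15511210043330985984000000
Sum of its 26 digits: 72.

72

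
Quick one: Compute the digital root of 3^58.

9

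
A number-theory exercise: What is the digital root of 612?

9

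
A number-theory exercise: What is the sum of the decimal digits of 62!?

62! = 31469973260387937525653122354950764088012280797258232192163168247821107200000000000000
Sum of its 86 digits: 306.

306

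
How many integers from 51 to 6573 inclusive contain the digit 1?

2534

The integers in [51, 6573] that contain the digit 1: 51, 61, 71, 81, 91, 100, …, 6561, 6571.
2534 qualify.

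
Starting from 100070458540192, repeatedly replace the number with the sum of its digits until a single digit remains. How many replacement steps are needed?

100070458540192 → 46 → 10 → 1 (3 steps)

3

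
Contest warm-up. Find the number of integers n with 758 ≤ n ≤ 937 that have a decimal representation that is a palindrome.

The integers in [758, 937] that have a decimal representation that is a palindrome: 767, 777, 787, 797, 808, 818, …, 919, 929.
17 qualify.

17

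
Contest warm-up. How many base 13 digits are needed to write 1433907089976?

11

1433907089976 in base 13 is A52A859001A, which has 11 digits.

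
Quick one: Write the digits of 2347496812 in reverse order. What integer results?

2186947432

Reversing 2347496812 gives 2186947432.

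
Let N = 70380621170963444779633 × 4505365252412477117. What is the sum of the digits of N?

170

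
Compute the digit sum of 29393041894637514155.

89

2+9+3+9+3+0+4+1+8+9+4+6+3+7+5+1+4+1+5+5 = 89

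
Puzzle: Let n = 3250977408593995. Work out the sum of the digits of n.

3+2+5+0+9+7+7+4+0+8+5+9+3+9+9+5 = 85

85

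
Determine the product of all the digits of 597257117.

154350

5×9×7×2×5×7×1×1×7 = 154350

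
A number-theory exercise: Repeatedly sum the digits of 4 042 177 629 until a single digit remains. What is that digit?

4+0+4+2+1+7+7+6+2+9 = 42
4+2 = 6

6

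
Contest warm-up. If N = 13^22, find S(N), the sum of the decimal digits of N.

13^22 = 3211838877954855105157369
Sum of its 25 digits: 121.

121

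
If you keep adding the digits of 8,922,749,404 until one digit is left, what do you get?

4

8+9+2+2+7+4+9+4+0+4 = 49
4+9 = 13
1+3 = 4
(Equivalently, 8,922,749,404 mod 9 = 4.)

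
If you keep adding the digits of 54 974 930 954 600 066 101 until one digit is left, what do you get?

7

5+4+9+7+4+9+3+0+9+5+4+6+0+0+0+6+6+1+0+1 = 79
7+9 = 16
1+6 = 7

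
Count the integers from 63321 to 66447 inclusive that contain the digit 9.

The integers in [63321, 66447] that contain the digit 9: 63329, 63339, 63349, 63359, 63369, 63379, …, 66429, 66439.
834 qualify.

834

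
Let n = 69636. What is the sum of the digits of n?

30

6+9+6+3+6 = 30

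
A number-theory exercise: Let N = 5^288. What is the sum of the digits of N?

964

5^288 = 2010764683385948796148028192762378503362648273919774541869690518399838312334014814806056093301691167652734390913078017438993579462829964862589958071955031430042871998242759445929550565779209136962890625
Sum of its 202 digits: 964.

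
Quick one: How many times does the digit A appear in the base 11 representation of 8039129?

3

8039129 in base 11 is 45A0A0A.
The digit A appears 3 times.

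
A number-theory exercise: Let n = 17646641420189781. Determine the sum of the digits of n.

75

1+7+6+4+6+6+4+1+4+2+0+1+8+9+7+8+1 = 75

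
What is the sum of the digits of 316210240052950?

40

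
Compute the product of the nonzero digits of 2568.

480

2×5×6×8 = 480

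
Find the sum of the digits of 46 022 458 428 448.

61

4+6+0+2+2+4+5+8+4+2+8+4+4+8 = 61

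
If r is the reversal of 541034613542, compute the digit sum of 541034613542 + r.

58

Reversal of 541034613542 is 245316430145; 541034613542 + 245316430145 = 786351043687.
Digit sum of 786351043687: 7+8+6+3+5+1+0+4+3+6+8+7 = 58.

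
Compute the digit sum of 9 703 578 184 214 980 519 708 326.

117

9+7+0+3+5+7+8+1+8+4+2+1+4+9+8+0+5+1+9+7+0+8+3+2+6 = 117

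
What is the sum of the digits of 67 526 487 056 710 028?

6+7+5+2+6+4+8+7+0+5+6+7+1+0+0+2+8 = 74

74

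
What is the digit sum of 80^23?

89

80^23 = 59029581035870565171200000000000000000000000
Sum of its 44 digits: 89.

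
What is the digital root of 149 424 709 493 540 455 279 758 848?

2

1+4+9+4+2+4+7+0+9+4+9+3+5+4+0+4+5+5+2+7+9+7+5+8+8+4+8 = 137
1+3+7 = 11
1+1 = 2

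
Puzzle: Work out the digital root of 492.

4+9+2 = 15
1+5 = 6
(Equivalently, 492 mod 9 = 6.)

6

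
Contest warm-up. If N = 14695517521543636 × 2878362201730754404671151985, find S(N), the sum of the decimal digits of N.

14695517521543636 × 2878362201730754404671151985 = 42299022168883219192292938640359235565517460
Sum of its 44 digits: 197.

197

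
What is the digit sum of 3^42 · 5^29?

3^42 · 5^29 = 20380874933956630380637943744659423828125
Sum of its 41 digits: 189.

189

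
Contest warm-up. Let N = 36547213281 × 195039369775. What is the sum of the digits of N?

36547213281 × 195039369775 = 7128145445358749981775
Sum of its 22 digits: 114.

114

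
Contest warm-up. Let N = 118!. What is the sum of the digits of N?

756

118! = 468452584975429065657431236280838416439267950499862031533310318788629800927518416622330123618486343228862579684398745837012213486653229822121742374957258403779058860032000000000000000000000000000
Sum of its 195 digits: 756.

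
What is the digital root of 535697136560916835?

5+3+5+6+9+7+1+3+6+5+6+0+9+1+6+8+3+5 = 88
8+8 = 16
1+6 = 7
(Equivalently, 535697136560916835 mod 9 = 7.)

7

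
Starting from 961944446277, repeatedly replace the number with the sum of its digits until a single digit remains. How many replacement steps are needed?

2

961944446277 → 63 → 9 (2 steps)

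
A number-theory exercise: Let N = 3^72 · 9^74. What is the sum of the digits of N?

513

3^72 · 9^74 = 926138713099787670959935798024513966701772293499227988263405269197039529170894882252068039219702299428401
Sum of its 105 digits: 513.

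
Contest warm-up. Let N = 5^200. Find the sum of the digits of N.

5^200 = 62230152778611417071440640537801242405902521687211671331011166147896988340353834411839448231257136169569665895551224821247160434722900390625
Sum of its 140 digits: 556.

556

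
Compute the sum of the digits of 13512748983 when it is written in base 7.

39

13512748983 in base 7 is 655600320426.
Digit sum: 6+5+5+6+0+0+3+2+0+4+2+6 = 39.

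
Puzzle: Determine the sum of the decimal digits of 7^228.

838

7^228 = 4812304761512831426559874746711024558638453687623301769328301142076793724726475868916514919377654229923127957373832897537293600011096406720107664040600930052380773341068806898697501715433096801
Sum of its 193 digits: 838.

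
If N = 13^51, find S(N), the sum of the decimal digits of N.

253

13^51 = 647307989872865201422284359961937038113215496061434545237
Sum of its 57 digits: 253.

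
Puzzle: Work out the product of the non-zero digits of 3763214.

3024

3×7×6×3×2×1×4 = 3024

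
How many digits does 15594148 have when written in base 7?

9

15594148 in base 7 is 246355663, which has 9 digits.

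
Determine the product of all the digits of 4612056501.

0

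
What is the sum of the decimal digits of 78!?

78! = 11324281178206297831457521158732046228731749579488251990048962825668835325234200766245086213177344000000000000000000
Sum of its 116 digits: 423.

423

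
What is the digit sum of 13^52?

13^52 = 8415003868347247618489696679505181495471801448798649088081
Sum of its 58 digits: 292.

292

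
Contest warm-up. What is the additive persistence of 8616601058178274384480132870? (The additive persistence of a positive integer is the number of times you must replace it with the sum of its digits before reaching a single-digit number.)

8616601058178274384480132870 → 118 → 10 → 1 (3 steps)

3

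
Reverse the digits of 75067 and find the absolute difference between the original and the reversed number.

990

Reverse of 75067 is 76057.
|75067 − 76057| = 990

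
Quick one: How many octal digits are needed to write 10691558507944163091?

10691558507944163091 in base 8 is 1121400275042124233423, which has 22 digits.

22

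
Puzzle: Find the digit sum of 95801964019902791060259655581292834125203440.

9+5+8+0+1+9+6+4+0+1+9+9+0+2+7+9+1+0+6+0+2+5+9+6+5+5+5+8+1+2+9+2+8+3+4+1+2+5+2+0+3+4+4+0 = 181

181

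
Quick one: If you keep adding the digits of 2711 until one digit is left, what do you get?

2

2+7+1+1 = 11
1+1 = 2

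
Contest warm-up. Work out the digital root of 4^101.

7

The digital root of n equals n mod 9 (or 9 when 9 | n), so we need 4^101 mod 9.
4^101 ≡ 7 (mod 9), so the digital root is 7.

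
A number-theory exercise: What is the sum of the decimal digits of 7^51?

217

7^51 = 12589255298531885026341962383987545444758743
Sum of its 44 digits: 217.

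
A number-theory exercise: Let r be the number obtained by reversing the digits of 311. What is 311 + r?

424

Reverse of 311 is 113.
311 + 113 = 424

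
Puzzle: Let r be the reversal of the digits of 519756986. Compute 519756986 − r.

Reverse of 519756986 is 689657915.
519756986 − 689657915 = -169900929

-169900929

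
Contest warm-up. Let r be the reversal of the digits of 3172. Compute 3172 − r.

459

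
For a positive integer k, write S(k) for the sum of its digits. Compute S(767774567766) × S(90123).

S(767774567766) = 7+6+7+7+7+4+5+6+7+7+6+6 = 75.
S(90123) = 9+0+1+2+3 = 15.
75 · 15 = 1125.

1125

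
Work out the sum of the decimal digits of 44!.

216

44! = 2658271574788448768043625811014615890319638528000000000
Sum of its 55 digits: 216.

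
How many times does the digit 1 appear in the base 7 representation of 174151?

1

174151 in base 7 is 1323505.
The digit 1 appears 1 time.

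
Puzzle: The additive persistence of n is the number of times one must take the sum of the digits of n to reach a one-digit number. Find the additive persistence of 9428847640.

9428847640 → 52 → 7 (2 steps)

2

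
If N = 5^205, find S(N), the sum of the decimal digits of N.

662

5^205 = 194469227433160678348252001680628882518445380272536472909409894212178088563605732536998275722678550529905205923597577566397376358509063720703125
Sum of its 144 digits: 662.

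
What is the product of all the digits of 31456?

3×1×4×5×6 = 360

360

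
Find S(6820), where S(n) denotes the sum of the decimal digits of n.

16

6+8+2+0 = 16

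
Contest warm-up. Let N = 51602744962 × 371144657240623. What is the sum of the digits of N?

118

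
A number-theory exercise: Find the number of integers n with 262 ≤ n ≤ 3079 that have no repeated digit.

1584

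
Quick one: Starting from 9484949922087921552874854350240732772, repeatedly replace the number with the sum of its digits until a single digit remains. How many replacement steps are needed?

9484949922087921552874854350240732772 → 177 → 15 → 6 (3 steps)

3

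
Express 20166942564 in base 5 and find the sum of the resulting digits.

20166942564 in base 5 is 312300214130224.
Digit sum: 3+1+2+3+0+0+2+1+4+1+3+0+2+2+4 = 28.

28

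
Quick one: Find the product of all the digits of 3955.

675

3×9×5×5 = 675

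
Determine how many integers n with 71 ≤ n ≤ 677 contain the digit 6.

The integers in [71, 677] that contain the digit 6: 76, 86, 96, 106, 116, 126, …, 676, 677.
176 qualify.

176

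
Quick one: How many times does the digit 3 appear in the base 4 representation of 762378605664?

762378605664 in base 4 is 23012001103211101200.
The digit 3 appears 2 times.

2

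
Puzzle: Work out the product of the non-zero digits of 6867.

6×8×6×7 = 2016

2016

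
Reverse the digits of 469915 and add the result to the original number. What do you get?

989879

Reverse of 469915 is 519964.
469915 + 519964 = 989879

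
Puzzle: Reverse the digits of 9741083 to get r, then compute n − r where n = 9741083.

Reverse of 9741083 is 3801479.
9741083 − 3801479 = 5939604

5939604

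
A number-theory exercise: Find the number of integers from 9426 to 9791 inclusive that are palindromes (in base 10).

4

The integers in [9426, 9791] that are palindromes (in base 10): 9449, 9559, 9669, 9779.
4 qualify.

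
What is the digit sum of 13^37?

175

13^37 = 164400841185494513395503358052498933338333
Sum of its 42 digits: 175.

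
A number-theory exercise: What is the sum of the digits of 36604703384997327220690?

100

3+6+6+0+4+7+0+3+3+8+4+9+9+7+3+2+7+2+2+0+6+9+0 = 100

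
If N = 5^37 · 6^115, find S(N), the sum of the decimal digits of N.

5^37 · 6^115 = 22350330758024530231922010543957056921744740360287083308621611928327184009134080000000000000000000000000000000000000
Sum of its 116 digits: 288.

288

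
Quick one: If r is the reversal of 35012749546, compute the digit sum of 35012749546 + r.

65

Reversal of 35012749546 is 64594721053; 35012749546 + 64594721053 = 99607470599.
Digit sum of 99607470599: 9+9+6+0+7+4+7+0+5+9+9 = 65.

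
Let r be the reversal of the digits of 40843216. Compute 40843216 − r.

-20391588

Reverse of 40843216 is 61234804.
40843216 − 61234804 = -20391588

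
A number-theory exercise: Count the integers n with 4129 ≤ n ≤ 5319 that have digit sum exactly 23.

The integers in [4129, 5319] that have digit sum exactly 23: 4199, 4289, 4298, 4379, 4388, 4397, …, 5288, 5297.
51 qualify.

51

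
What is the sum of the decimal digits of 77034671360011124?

7+7+0+3+4+6+7+1+3+6+0+0+1+1+1+2+4 = 53

53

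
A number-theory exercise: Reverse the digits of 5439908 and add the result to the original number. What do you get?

13539253

Reverse of 5439908 is 8099345.
5439908 + 8099345 = 13539253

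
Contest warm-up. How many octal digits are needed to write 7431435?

7431435 in base 8 is 34262413, which has 8 digits.

8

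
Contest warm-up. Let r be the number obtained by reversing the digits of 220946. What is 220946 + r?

869968

Reverse of 220946 is 649022.
220946 + 649022 = 869968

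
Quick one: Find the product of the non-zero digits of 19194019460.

69984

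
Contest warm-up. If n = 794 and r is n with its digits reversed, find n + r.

1291

Reverse of 794 is 497.
794 + 497 = 1291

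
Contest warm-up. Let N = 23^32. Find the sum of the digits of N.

169

23^32 = 37608910510519071039902074217516707306379521
Sum of its 44 digits: 169.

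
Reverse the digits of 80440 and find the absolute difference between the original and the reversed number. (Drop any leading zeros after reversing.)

Reverse of 80440 is 4408.
|80440 − 4408| = 76032

76032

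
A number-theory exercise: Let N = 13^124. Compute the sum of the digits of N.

13^124 = 1345785008248555291813612587294448191034631010317827725696082236505875541342845668063255914848500389721199686502589590466956188959147029361
Sum of its 139 digits: 634.

634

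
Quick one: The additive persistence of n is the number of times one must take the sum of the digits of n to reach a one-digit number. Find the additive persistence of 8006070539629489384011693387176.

8006070539629489384011693387176 → 143 → 8 (2 steps)

2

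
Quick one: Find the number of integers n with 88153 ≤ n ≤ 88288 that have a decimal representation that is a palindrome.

The integers in [88153, 88288] that have a decimal representation that is a palindrome: 88188, 88288.
2 qualify.

2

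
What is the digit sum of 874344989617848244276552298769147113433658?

214

8+7+4+3+4+4+9+8+9+6+1+7+8+4+8+2+4+4+2+7+6+5+5+2+2+9+8+7+6+9+1+4+7+1+1+3+4+3+3+6+5+8 = 214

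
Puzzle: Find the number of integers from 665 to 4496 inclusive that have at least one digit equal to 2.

1778

The integers in [665, 4496] that have at least one digit equal to 2: 672, 682, 692, 702, 712, 720, …, 4482, 4492.
1778 qualify.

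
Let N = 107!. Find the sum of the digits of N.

107! = 12265202031961379393517517010387338887131568154382945052653251412013535324922144249034658613287059061933743916719318560380966506520420000368175349760000000000000000000000000
Sum of its 173 digits: 594.

594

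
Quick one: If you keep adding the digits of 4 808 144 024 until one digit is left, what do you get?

4+8+0+8+1+4+4+0+2+4 = 35
3+5 = 8
(Equivalently, 4 808 144 024 mod 9 = 8.)

8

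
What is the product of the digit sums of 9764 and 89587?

962

S(9764) = 9+7+6+4 = 26.
S(89587) = 8+9+5+8+7 = 37.
26 · 37 = 962.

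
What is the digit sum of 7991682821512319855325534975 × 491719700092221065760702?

252

7991682821512319855325534975 × 491719700092221065760702 = 3929667880226192972586075613615338995675093481552450
Sum of its 52 digits: 252.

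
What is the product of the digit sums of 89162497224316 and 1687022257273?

S(89162497224316) = 8+9+1+6+2+4+9+7+2+2+4+3+1+6 = 64.
S(1687022257273) = 1+6+8+7+0+2+2+2+5+7+2+7+3 = 52.
64 · 52 = 3328.

3328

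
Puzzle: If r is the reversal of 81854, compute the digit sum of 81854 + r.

25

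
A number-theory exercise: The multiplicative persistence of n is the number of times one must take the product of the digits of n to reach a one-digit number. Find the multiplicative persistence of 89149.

89149 → 2592 → 180 → 0 (3 steps)

3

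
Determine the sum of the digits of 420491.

4+2+0+4+9+1 = 20

20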